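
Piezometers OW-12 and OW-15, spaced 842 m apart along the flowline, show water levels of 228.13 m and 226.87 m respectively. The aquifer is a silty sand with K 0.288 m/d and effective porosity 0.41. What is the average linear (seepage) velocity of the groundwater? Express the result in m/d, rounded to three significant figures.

Hydraulic gradient i = (228.13 − 226.87) / 842 = 1.26 / 842 = 0.001496
Darcy flux q = K·i = 0.288 × 0.001496 = 4.310e-4 m/d
Seepage velocity v = q / n = 4.310e-4 / 0.41 = 0.001051 m/d

0.00105 m/d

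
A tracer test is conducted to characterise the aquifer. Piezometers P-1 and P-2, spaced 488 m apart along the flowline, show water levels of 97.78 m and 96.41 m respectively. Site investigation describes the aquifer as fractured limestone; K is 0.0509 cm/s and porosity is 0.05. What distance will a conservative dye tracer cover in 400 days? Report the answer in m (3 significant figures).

988 m

Hydraulic gradient i = (97.78 − 96.41) / 488 = 1.37 / 488 = 0.002807
K = 0.0509 cm/s × 864 = 43.98 m/d
q = Ki = 43.98 × 0.002807 = 0.1235 m/d
v = Ki/n = 43.98·0.002807/0.05 = 2.469 m/d
L = v × T = 2.469 × 400 = 987.7 m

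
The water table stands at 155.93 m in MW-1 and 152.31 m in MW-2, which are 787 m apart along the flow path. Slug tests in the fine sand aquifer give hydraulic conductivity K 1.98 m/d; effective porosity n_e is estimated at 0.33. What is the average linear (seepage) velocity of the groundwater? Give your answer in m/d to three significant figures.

0.0276 m/d

Hydraulic gradient i = (155.93 − 152.31) / 787 = 3.62 / 787 = 0.004600
q = Ki = 1.98 × 0.004600 = 0.009107 m/d
Average linear velocity = 0.009107 / 0.33 = 0.02760 m/d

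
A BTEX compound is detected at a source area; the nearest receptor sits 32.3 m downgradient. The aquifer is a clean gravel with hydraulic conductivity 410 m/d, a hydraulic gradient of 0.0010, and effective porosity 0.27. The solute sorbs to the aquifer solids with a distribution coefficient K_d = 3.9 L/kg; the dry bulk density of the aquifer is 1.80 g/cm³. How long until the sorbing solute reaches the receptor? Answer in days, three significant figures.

q = Ki = 410 × 0.0010 = 0.4100 m/d
v_s = q/n_e = 0.4100/0.27 = 1.519 m/d
Retardation R = 1 + ρ_b·K_d/n = 1 + 1.80×3.9/0.27 = 27.00
Contaminant velocity v_c = v/R = 1.519/27.00 = 0.05624 m/d
t = L/v_c = 32.3/0.05624 = 574.3 d

574 days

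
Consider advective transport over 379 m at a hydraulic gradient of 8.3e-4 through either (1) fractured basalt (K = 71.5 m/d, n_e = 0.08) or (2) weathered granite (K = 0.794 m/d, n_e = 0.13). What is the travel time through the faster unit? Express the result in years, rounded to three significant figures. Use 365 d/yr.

1.40 years

Unit 1 (fractured basalt): v = 71.5×8.3e-4/0.08 = 0.7418 m/d, t = 379/0.7418 = 510.9 d
Unit 2 (weathered granite): v = 0.794×8.3e-4/0.13 = 0.005069 m/d, t = 379/0.005069 = 74760 d
Faster: 510.9 d / 365 = 1.40 yr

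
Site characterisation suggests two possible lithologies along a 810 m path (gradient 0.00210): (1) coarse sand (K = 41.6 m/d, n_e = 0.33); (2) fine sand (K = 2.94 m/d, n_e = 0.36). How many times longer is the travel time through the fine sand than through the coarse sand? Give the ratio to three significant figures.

15.4

Unit 1 (coarse sand): v = 41.6×0.0021/0.33 = 0.2647 m/d, t = 810/0.2647 = 3060 d
Unit 2 (fine sand): v = 2.94×0.0021/0.36 = 0.01715 m/d, t = 810/0.01715 = 47230 d
t(fine sand) / t(coarse sand) = 47230/3060 = 15.4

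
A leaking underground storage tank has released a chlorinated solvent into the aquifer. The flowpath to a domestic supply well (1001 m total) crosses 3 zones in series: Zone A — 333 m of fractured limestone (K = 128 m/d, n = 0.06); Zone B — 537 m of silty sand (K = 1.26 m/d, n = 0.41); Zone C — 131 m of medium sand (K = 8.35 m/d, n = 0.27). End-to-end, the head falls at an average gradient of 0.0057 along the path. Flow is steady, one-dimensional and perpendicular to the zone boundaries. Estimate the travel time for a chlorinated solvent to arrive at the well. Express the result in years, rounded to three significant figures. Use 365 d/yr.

58.8 years

Steady 1-D flow in series ⇒ the Darcy flux q is identical in every zone and the zone head losses add (resistances L/K in series).
Σ(L/K) = 333/128 + 537/1.26 + 131/8.35 = 2.602 + 426.2 + 15.69 = 444.5 d
K_eq = L_total / Σ(L/K) = 1001 / 444.5 = 2.252 m/d
q = K_eq · i = 2.252 × 0.0057 = 0.01284 m/d (same in every zone)
Zone A: v = q/n = 0.01284/0.06 = 0.2139 m/d → t_A = 333/0.2139 = 1556 d
Zone B: v = q/n = 0.01284/0.41 = 0.03131 m/d → t_B = 537/0.03131 = 17150 d
Zone C: v = q/n = 0.01284/0.27 = 0.04754 m/d → t_C = 131/0.04754 = 2755 d
Total t = 1556 + 17150 + 2755 = 21460 d
   = 21460 / 365 = 58.8 yr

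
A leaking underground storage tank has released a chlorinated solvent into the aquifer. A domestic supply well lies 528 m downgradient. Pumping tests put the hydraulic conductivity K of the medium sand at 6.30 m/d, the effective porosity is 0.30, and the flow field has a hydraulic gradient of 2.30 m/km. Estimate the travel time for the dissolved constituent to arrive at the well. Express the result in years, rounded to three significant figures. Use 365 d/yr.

29.9 years

Specific discharge q = 6.30 × 0.0023 = 0.01449 m/d
Average linear velocity = 0.01449 / 0.30 = 0.04830 m/d
t = L / v = 528 / 0.04830 = 10930 d
   = 10930 / 365 = 29.9 yr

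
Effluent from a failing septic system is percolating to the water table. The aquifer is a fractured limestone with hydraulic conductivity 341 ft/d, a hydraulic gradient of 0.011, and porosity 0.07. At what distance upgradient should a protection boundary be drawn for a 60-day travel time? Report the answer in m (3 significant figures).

K = 341 ft/d × 0.3048 = 103.9 m/d
Specific discharge q = 103.9 × 0.011 = 1.143 m/d
Seepage velocity v = q / n = 1.143 / 0.07 = 16.33 m/d
L = v × T = 16.33 × 60 = 980.0 m

980 m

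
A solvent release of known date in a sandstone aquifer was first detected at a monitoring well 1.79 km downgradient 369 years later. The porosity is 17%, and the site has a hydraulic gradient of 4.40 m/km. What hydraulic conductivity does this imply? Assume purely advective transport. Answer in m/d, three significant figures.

t = 369 years = 134700 d
L = 1.79 km = 1790 m
v = L / t = 1790 / 134700 = 0.01329 m/d
K = v · n / i = 0.01329 × 0.17 / 0.0044 = 0.513 m/d

0.513 m/d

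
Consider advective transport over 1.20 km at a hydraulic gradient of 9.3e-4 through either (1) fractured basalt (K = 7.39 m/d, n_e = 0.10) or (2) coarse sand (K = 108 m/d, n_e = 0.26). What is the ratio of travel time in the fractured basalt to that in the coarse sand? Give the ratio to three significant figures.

Unit 1 (fractured basalt): v = 7.39×9.3e-4/0.10 = 0.06873 m/d, t = 1200/0.06873 = 17460 d
Unit 2 (coarse sand): v = 108×9.3e-4/0.26 = 0.3863 m/d, t = 1200/0.3863 = 3106 d
t(fractured basalt) / t(coarse sand) = 17460/3106 = 5.62

5.62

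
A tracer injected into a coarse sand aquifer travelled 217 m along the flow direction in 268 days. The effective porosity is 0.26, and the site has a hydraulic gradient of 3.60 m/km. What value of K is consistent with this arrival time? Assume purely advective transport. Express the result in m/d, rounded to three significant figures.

v = L / t = 217 / 268 = 0.8097 m/d
K = v · n / i = 0.8097 × 0.26 / 0.0036 = 58.5 m/d

58.5 m/d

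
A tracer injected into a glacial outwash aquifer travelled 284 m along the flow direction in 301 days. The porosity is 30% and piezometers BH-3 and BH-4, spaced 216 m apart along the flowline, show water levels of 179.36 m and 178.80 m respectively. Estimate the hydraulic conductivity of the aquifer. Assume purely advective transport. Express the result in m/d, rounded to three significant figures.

Hydraulic gradient i = (179.36 − 178.80) / 216 = 0.56 / 216 = 0.002593
v = L / t = 284 / 301 = 0.9435 m/d
K = v · n / i = 0.9435 × 0.30 / 0.002593 = 109 m/d

109 m/d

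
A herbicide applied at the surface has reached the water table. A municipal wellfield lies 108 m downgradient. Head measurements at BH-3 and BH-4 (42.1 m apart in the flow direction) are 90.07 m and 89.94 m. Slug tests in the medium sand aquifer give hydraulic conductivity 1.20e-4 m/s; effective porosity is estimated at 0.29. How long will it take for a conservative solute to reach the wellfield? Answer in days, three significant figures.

Hydraulic gradient i = (90.07 − 89.94) / 42.1 = 0.13 / 42.1 = 0.003088
K = 1.20e-4 m/s × 86400 s/d = 10.37 m/d
Specific discharge q = 10.37 × 0.003088 = 0.03202 m/d
v = Ki/n = 10.37·0.003088/0.29 = 0.1104 m/d
t = L / v = 108 / 0.1104 = 978.3 d

978 days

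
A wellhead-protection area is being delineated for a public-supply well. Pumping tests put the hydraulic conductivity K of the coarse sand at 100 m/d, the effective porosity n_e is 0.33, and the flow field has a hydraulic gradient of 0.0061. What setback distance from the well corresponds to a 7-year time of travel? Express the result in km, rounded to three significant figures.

4.72 km

Darcy flux q = K·i = 100 × 0.0061 = 0.6100 m/d
v_s = q/n_e = 0.6100/0.33 = 1.848 m/d
T = 7 yr × 365 = 2555 d
L = v × T = 1.848 × 2555 = 4723 m
   = 4.72 km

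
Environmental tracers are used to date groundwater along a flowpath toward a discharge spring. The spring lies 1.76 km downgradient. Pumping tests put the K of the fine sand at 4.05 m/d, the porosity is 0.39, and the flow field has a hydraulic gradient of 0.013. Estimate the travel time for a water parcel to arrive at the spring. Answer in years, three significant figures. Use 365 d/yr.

Specific discharge q = 4.05 × 0.013 = 0.05265 m/d
Seepage velocity v = q / n = 0.05265 / 0.39 = 0.1350 m/d
L = 1.76 km = 1760 m
t = L / v = 1760 / 0.1350 = 13040 d
   = 13040 / 365 = 35.7 yr

35.7 years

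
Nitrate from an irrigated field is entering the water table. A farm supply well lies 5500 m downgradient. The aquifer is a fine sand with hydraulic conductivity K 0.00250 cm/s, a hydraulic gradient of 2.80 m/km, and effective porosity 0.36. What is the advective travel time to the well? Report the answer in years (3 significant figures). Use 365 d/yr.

K = 0.00250 cm/s × 864 = 2.160 m/d
Specific discharge q = 2.160 × 0.0028 = 0.006048 m/d
Average linear velocity = 0.006048 / 0.36 = 0.01680 m/d
t = L / v = 5500 / 0.01680 = 327400 d
   = 327400 / 365 = 897 yr

897 years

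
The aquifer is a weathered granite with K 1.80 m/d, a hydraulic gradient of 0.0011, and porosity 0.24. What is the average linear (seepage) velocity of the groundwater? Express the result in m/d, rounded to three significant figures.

q = Ki = 1.80 × 0.0011 = 0.001980 m/d
v = Ki/n = 1.80·0.0011/0.24 = 0.008250 m/d

0.00825 m/d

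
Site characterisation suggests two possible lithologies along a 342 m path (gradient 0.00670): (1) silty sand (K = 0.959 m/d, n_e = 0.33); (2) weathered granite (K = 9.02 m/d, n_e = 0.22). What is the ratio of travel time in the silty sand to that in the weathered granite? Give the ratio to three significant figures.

14.1

Unit 1 (silty sand): v = 0.959×0.0067/0.33 = 0.01947 m/d, t = 342/0.01947 = 17560 d
Unit 2 (weathered granite): v = 9.02×0.0067/0.22 = 0.2747 m/d, t = 342/0.2747 = 1245 d
t(silty sand) / t(weathered granite) = 17560/1245 = 14.1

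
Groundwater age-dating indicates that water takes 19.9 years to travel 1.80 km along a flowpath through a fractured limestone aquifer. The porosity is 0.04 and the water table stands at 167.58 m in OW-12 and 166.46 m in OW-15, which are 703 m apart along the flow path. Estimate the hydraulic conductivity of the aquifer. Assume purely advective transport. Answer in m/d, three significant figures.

Hydraulic gradient i = (167.58 − 166.46) / 703 = 1.12 / 703 = 0.001593
t = 19.9 years = 7263 d
L = 1.80 km = 1800 m
v = L / t = 1800 / 7263 = 0.2478 m/d
K = v · n / i = 0.2478 × 0.04 / 0.001593 = 6.22 m/d

6.22 m/d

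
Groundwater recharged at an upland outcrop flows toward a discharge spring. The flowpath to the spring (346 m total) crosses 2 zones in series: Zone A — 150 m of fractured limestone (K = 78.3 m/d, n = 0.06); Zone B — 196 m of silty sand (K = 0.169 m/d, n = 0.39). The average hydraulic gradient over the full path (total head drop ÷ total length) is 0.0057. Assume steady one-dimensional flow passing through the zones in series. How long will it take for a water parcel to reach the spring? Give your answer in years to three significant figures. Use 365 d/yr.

Steady 1-D flow in series ⇒ the Darcy flux q is identical in every zone and the zone head losses add (resistances L/K in series).
Σ(L/K) = 150/78.3 + 196/0.169 = 1.916 + 1160 = 1162 d
K_eq = L_total / Σ(L/K) = 346 / 1162 = 0.2978 m/d
q = K_eq · i = 0.2978 × 0.0057 = 0.001698 m/d (same in every zone)
Zone A: v = q/n = 0.001698/0.06 = 0.02830 m/d → t_A = 150/0.02830 = 5301 d
Zone B: v = q/n = 0.001698/0.39 = 0.004353 m/d → t_B = 196/0.004353 = 45030 d
Total t = 5301 + 45030 = 50330 d
   = 50330 / 365 = 138 yr

138 years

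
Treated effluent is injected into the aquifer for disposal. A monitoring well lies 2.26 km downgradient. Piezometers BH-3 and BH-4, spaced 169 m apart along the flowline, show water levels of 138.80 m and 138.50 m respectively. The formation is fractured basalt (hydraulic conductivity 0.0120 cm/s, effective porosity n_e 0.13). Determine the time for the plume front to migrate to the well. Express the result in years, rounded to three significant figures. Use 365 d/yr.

43.7 years

Hydraulic gradient i = (138.80 − 138.50) / 169 = 0.30 / 169 = 0.001775
K = 0.0120 cm/s × 864 = 10.37 m/d
q = Ki = 10.37 × 0.001775 = 0.01840 m/d
v_s = q/n_e = 0.01840/0.13 = 0.1416 m/d
L = 2.26 km = 2260 m
t = L / v = 2260 / 0.1416 = 15960 d
   = 15960 / 365 = 43.7 yr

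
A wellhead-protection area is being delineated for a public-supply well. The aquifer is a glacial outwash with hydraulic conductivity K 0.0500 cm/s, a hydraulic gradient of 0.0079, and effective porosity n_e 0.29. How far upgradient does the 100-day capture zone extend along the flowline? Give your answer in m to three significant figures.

118 m

K = 0.0500 cm/s × 864 = 43.20 m/d
q = Ki = 43.20 × 0.0079 = 0.3413 m/d
Average linear velocity = 0.3413 / 0.29 = 1.177 m/d
L = v × T = 1.177 × 100 = 117.7 m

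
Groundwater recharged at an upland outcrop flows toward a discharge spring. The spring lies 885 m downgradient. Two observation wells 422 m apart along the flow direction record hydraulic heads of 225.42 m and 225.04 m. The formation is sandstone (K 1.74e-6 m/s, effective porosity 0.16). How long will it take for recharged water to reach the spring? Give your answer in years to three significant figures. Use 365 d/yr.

Hydraulic gradient i = (225.42 − 225.04) / 422 = 0.38 / 422 = 9.005e-4
K = 1.74e-6 m/s × 86400 s/d = 0.1503 m/d
Darcy flux q = K·i = 0.1503 × 9.005e-4 = 1.354e-4 m/d
Seepage velocity v = q / n = 1.354e-4 / 0.16 = 8.461e-4 m/d
t = L / v = 885 / 8.461e-4 = 1.046e6 d
   = 1.046e6 / 365 = 2870 yr

2870 years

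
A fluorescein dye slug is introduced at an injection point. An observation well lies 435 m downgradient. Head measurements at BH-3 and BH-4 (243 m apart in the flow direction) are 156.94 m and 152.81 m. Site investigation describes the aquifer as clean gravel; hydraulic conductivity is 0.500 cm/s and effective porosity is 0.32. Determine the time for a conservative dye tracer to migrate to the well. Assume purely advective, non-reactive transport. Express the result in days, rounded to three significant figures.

19.0 days

Hydraulic gradient i = (156.94 − 152.81) / 243 = 4.13 / 243 = 0.01700
K = 0.500 cm/s × 864 = 432.0 m/d
Darcy flux q = K·i = 432.0 × 0.01700 = 7.342 m/d
Seepage velocity v = q / n = 7.342 / 0.32 = 22.94 m/d
t = L / v = 435 / 22.94 = 18.96 d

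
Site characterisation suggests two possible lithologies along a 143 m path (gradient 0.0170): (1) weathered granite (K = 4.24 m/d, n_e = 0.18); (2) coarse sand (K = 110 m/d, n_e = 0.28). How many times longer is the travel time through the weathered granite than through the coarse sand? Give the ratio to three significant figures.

16.7

Unit 1 (weathered granite): v = 4.24×0.017/0.18 = 0.4004 m/d, t = 143/0.4004 = 357.1 d
Unit 2 (coarse sand): v = 110×0.017/0.28 = 6.679 m/d, t = 143/6.679 = 21.41 d
t(weathered granite) / t(coarse sand) = 357.1/21.41 = 16.7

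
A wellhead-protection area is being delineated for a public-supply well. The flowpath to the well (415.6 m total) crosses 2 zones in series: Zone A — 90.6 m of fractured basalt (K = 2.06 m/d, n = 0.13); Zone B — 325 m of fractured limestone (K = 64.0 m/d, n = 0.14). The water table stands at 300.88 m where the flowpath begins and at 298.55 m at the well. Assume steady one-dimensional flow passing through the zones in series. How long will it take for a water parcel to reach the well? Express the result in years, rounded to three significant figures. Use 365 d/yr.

3.30 years

Total head drop ΔH = 300.88 − 298.55 = 2.33 m
Steady 1-D flow in series ⇒ the Darcy flux q is identical in every zone and the zone head losses add (resistances L/K in series).
Σ(L/K) = 90.6/2.06 + 325/64.0 = 43.98 + 5.078 = 49.06 d
q = ΔH / Σ(L/K) = 2.33 / 49.06 = 0.04749 m/d (same in every zone)
Zone A: v = q/n = 0.04749/0.13 = 0.3653 m/d → t_A = 90.6/0.3653 = 248.0 d
Zone B: v = q/n = 0.04749/0.14 = 0.3392 m/d → t_B = 325/0.3392 = 958.0 d
Total t = 248.0 + 958.0 = 1206 d
   = 1206 / 365 = 3.30 yr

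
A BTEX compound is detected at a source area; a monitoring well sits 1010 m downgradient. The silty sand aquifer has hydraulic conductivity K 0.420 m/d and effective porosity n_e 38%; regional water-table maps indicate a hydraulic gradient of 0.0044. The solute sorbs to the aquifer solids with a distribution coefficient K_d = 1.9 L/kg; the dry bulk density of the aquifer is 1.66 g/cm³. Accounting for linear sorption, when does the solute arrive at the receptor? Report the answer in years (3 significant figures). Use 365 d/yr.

q = Ki = 0.420 × 0.0044 = 0.001848 m/d
Seepage velocity v = q / n = 0.001848 / 0.38 = 0.004863 m/d
Retardation R = 1 + ρ_b·K_d/n = 1 + 1.66×1.9/0.38 = 9.300
Contaminant velocity v_c = v/R = 0.004863/9.300 = 5.229e-4 m/d
t = L/v_c = 1010/5.229e-4 = 1.931e6 d
   = 1.931e6/365 = 5290 yr

5290 years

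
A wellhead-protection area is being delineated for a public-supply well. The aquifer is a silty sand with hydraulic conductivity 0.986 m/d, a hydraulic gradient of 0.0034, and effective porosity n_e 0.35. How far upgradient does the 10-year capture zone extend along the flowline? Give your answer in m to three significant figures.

35.0 m

Specific discharge q = 0.986 × 0.0034 = 0.003352 m/d
v_s = q/n_e = 0.003352/0.35 = 0.009578 m/d
T = 10 yr × 365 = 3650 d
L = v × T = 0.009578 × 3650 = 34.96 m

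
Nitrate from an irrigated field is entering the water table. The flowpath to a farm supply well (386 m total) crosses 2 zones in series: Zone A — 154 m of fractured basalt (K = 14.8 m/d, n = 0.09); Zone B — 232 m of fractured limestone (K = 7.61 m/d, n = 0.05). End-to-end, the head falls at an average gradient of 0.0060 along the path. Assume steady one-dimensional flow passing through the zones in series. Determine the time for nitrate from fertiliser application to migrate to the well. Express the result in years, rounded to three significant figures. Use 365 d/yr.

1.23 years

Steady 1-D flow in series ⇒ the Darcy flux q is identical in every zone and the zone head losses add (resistances L/K in series).
Σ(L/K) = 154/14.8 + 232/7.61 = 10.41 + 30.49 = 40.89 d
K_eq = L_total / Σ(L/K) = 386 / 40.89 = 9.440 m/d
q = K_eq · i = 9.440 × 0.0060 = 0.05664 m/d (same in every zone)
Zone A: v = q/n = 0.05664/0.09 = 0.6293 m/d → t_A = 154/0.6293 = 244.7 d
Zone B: v = q/n = 0.05664/0.05 = 1.133 m/d → t_B = 232/1.133 = 204.8 d
Total t = 244.7 + 204.8 = 449.5 d
   = 449.5 / 365 = 1.23 yr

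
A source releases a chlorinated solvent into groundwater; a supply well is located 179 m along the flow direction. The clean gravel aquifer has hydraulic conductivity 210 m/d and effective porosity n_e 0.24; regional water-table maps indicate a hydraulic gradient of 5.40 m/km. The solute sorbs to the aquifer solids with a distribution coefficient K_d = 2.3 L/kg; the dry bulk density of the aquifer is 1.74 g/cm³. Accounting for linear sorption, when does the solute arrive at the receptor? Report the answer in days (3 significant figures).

Darcy flux q = K·i = 210 × 0.0054 = 1.134 m/d
v = Ki/n = 210·0.0054/0.24 = 4.725 m/d
Retardation R = 1 + ρ_b·K_d/n = 1 + 1.74×2.3/0.24 = 17.68
Contaminant velocity v_c = v/R = 4.725/17.68 = 0.2673 m/d
t = L/v_c = 179/0.2673 = 669.6 d

670 days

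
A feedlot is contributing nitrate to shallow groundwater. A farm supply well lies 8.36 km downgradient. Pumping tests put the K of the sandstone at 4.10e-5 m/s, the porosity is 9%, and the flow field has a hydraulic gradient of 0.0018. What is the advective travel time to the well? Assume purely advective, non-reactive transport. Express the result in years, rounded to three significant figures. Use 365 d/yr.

K = 4.10e-5 m/s × 86400 s/d = 3.542 m/d
Specific discharge q = 3.542 × 0.0018 = 0.006376 m/d
Average linear velocity = 0.006376 / 0.09 = 0.07085 m/d
L = 8.36 km = 8360 m
t = L / v = 8360 / 0.07085 = 118000 d
   = 118000 / 365 = 323 yr

323 years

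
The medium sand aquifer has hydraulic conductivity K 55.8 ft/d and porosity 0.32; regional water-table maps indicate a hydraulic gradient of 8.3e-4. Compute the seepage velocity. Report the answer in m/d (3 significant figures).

K = 55.8 ft/d × 0.3048 = 17.01 m/d
Specific discharge q = 17.01 × 8.3e-4 = 0.01412 m/d
Average linear velocity = 0.01412 / 0.32 = 0.04411 m/d

0.0441 m/d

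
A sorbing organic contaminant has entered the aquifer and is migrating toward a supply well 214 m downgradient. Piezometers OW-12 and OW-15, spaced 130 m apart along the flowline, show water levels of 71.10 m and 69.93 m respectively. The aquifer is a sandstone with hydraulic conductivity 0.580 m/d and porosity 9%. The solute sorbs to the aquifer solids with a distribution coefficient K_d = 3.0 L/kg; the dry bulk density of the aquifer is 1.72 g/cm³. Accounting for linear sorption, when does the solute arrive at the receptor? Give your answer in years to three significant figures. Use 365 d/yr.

Hydraulic gradient i = (71.10 − 69.93) / 130 = 1.17 / 130 = 0.009000
Darcy flux q = K·i = 0.580 × 0.009000 = 0.005220 m/d
Average linear velocity = 0.005220 / 0.09 = 0.05800 m/d
Retardation R = 1 + ρ_b·K_d/n = 1 + 1.72×3.0/0.09 = 58.33
Contaminant velocity v_c = v/R = 0.05800/58.33 = 9.943e-4 m/d
t = L/v_c = 214/9.943e-4 = 215200 d
   = 215200/365 = 590 yr

590 years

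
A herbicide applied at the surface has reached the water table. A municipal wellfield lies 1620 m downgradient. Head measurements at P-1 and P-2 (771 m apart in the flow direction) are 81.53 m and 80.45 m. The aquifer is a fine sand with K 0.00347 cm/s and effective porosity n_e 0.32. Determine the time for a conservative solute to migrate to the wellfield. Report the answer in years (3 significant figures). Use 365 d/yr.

Hydraulic gradient i = (81.53 − 80.45) / 771 = 1.08 / 771 = 0.001401
K = 0.00347 cm/s × 864 = 2.998 m/d
Darcy flux q = K·i = 2.998 × 0.001401 = 0.004200 m/d
v_s = q/n_e = 0.004200/0.32 = 0.01312 m/d
t = L / v = 1620 / 0.01312 = 123400 d
   = 123400 / 365 = 338 yr

338 years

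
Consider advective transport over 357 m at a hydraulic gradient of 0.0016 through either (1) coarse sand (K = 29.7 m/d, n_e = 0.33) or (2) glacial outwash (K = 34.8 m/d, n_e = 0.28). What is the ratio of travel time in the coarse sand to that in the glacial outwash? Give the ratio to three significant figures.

Unit 1 (coarse sand): v = 29.7×0.0016/0.33 = 0.1440 m/d, t = 357/0.1440 = 2479 d
Unit 2 (glacial outwash): v = 34.8×0.0016/0.28 = 0.1989 m/d, t = 357/0.1989 = 1795 d
t(coarse sand) / t(glacial outwash) = 2479/1795 = 1.38

1.38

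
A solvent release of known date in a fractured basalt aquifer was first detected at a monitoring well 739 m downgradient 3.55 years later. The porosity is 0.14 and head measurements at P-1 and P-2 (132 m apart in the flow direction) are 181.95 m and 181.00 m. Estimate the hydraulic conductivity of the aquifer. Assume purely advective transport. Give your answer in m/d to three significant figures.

11.1 m/d

Hydraulic gradient i = (181.95 − 181.00) / 132 = 0.95 / 132 = 0.007197
t = 3.55 years = 1296 d
v = L / t = 739 / 1296 = 0.5703 m/d
K = v · n / i = 0.5703 × 0.14 / 0.007197 = 11.1 m/d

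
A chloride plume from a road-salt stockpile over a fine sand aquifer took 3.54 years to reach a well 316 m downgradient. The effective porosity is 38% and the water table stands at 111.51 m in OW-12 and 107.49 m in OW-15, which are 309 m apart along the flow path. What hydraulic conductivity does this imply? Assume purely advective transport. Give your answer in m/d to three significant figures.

7.14 m/d

Hydraulic gradient i = (111.51 − 107.49) / 309 = 4.02 / 309 = 0.01301
t = 3.54 years = 1292 d
v = L / t = 316 / 1292 = 0.2446 m/d
K = v · n / i = 0.2446 × 0.38 / 0.01301 = 7.14 m/d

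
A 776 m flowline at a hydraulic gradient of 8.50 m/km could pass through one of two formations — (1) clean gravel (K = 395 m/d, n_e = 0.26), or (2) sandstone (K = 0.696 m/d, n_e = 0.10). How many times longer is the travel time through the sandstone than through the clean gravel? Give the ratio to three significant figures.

218

Unit 1 (clean gravel): v = 395×0.0085/0.26 = 12.91 m/d, t = 776/12.91 = 60.09 d
Unit 2 (sandstone): v = 0.696×0.0085/0.10 = 0.05916 m/d, t = 776/0.05916 = 13120 d
t(sandstone) / t(clean gravel) = 13120/60.09 = 218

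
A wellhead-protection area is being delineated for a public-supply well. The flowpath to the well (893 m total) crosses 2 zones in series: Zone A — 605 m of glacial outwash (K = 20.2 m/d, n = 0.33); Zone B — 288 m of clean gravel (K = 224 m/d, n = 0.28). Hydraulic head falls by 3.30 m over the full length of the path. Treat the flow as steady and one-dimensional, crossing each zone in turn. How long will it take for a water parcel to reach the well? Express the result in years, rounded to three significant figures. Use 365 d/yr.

Steady 1-D flow in series ⇒ the Darcy flux q is identical in every zone and the zone head losses add (resistances L/K in series).
Σ(L/K) = 605/20.2 + 288/224 = 29.95 + 1.286 = 31.24 d
q = ΔH / Σ(L/K) = 3.30 / 31.24 = 0.1056 m/d (same in every zone)
Zone A: v = q/n = 0.1056/0.33 = 0.3201 m/d → t_A = 605/0.3201 = 1890 d
Zone B: v = q/n = 0.1056/0.28 = 0.3773 m/d → t_B = 288/0.3773 = 763.3 d
Total t = 1890 + 763.3 = 2653 d
   = 2653 / 365 = 7.27 yr

7.27 years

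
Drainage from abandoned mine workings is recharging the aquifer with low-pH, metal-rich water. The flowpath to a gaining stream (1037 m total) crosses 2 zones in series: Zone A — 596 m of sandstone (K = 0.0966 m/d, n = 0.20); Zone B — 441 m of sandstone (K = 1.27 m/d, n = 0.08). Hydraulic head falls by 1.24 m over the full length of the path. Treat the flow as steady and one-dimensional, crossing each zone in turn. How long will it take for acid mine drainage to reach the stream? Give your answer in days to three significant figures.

Steady 1-D flow in series ⇒ the Darcy flux q is identical in every zone and the zone head losses add (resistances L/K in series).
Σ(L/K) = 596/0.0966 + 441/1.27 = 6170 + 347.2 = 6517 d
q = ΔH / Σ(L/K) = 1.24 / 6517 = 1.903e-4 m/d (same in every zone)
Zone A: v = q/n = 1.903e-4/0.20 = 9.514e-4 m/d → t_A = 596/9.514e-4 = 626500 d
Zone B: v = q/n = 1.903e-4/0.08 = 0.002378 m/d → t_B = 441/0.002378 = 185400 d
Total t = 626500 + 185400 = 811900 d

812000 days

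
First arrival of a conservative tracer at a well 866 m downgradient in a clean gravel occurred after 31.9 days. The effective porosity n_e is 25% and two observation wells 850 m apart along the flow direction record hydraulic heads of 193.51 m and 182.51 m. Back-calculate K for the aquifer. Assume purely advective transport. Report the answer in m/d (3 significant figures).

Hydraulic gradient i = (193.51 − 182.51) / 850 = 11.00 / 850 = 0.01294
v = L / t = 866 / 31.9 = 27.15 m/d
K = v · n / i = 27.15 × 0.25 / 0.01294 = 524 m/d

524 m/d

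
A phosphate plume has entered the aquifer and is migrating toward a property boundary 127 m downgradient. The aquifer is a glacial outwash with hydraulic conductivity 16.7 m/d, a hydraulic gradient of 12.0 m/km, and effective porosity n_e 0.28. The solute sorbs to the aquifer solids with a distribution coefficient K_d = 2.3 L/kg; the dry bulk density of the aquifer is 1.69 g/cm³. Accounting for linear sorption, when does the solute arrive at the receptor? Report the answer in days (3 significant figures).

2640 days

Specific discharge q = 16.7 × 0.012 = 0.2004 m/d
v_s = q/n_e = 0.2004/0.28 = 0.7157 m/d
Retardation R = 1 + ρ_b·K_d/n = 1 + 1.69×2.3/0.28 = 14.88
Contaminant velocity v_c = v/R = 0.7157/14.88 = 0.04809 m/d
t = L/v_c = 127/0.04809 = 2641 d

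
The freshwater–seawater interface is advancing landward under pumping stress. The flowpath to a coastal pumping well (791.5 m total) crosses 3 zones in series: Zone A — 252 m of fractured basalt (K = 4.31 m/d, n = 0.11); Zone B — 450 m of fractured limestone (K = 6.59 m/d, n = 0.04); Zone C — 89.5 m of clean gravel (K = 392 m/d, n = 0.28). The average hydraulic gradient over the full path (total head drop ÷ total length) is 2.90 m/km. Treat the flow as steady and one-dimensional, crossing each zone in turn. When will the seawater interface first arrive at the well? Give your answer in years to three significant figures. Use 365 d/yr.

Steady 1-D flow in series ⇒ the Darcy flux q is identical in every zone and the zone head losses add (resistances L/K in series).
Σ(L/K) = 252/4.31 + 450/6.59 + 89.5/392 = 58.47 + 68.29 + 0.2283 = 127.0 d
K_eq = L_total / Σ(L/K) = 791.5 / 127.0 = 6.233 m/d
q = K_eq · i = 6.233 × 0.0029 = 0.01808 m/d (same in every zone)
Zone A: v = q/n = 0.01808/0.11 = 0.1643 m/d → t_A = 252/0.1643 = 1534 d
Zone B: v = q/n = 0.01808/0.04 = 0.4519 m/d → t_B = 450/0.4519 = 995.8 d
Zone C: v = q/n = 0.01808/0.28 = 0.06456 m/d → t_C = 89.5/0.06456 = 1386 d
Total t = 1534 + 995.8 + 1386 = 3916 d
   = 3916 / 365 = 10.7 yr

10.7 years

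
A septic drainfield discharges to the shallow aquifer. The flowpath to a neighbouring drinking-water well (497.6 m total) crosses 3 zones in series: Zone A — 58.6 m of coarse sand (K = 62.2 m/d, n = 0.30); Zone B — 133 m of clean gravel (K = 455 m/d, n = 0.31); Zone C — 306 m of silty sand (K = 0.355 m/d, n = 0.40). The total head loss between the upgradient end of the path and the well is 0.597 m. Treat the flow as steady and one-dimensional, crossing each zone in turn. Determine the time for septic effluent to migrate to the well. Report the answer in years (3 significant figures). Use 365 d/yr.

718 years

Continuity: the same q passes through each zone, so ΔH = q·Σ(L_j/K_j) — the zones act as resistances in series.
Σ(L/K) = 58.6/62.2 + 133/455 + 306/0.355 = 0.9421 + 0.2923 + 862.0 = 863.2 d
q = ΔH / Σ(L/K) = 0.597 / 863.2 = 6.916e-4 m/d (same in every zone)
Zone A: v = q/n = 6.916e-4/0.30 = 0.002305 m/d → t_A = 58.6/0.002305 = 25420 d
Zone B: v = q/n = 6.916e-4/0.31 = 0.002231 m/d → t_B = 133/0.002231 = 59610 d
Zone C: v = q/n = 6.916e-4/0.40 = 0.001729 m/d → t_C = 306/0.001729 = 177000 d
Total t = 25420 + 59610 + 177000 = 262000 d
   = 262000 / 365 = 718 yr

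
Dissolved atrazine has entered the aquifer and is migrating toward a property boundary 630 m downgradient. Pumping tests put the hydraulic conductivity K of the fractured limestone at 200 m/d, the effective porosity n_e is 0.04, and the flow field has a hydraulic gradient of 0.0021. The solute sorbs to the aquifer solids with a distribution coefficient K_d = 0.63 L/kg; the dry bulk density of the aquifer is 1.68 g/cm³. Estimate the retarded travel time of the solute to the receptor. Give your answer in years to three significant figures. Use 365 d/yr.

Darcy flux q = K·i = 200 × 0.0021 = 0.4200 m/d
v = Ki/n = 200·0.0021/0.04 = 10.50 m/d
Retardation R = 1 + ρ_b·K_d/n = 1 + 1.68×0.63/0.04 = 27.46
Contaminant velocity v_c = v/R = 10.50/27.46 = 0.3824 m/d
t = L/v_c = 630/0.3824 = 1648 d
   = 1648/365 = 4.51 yr

4.51 years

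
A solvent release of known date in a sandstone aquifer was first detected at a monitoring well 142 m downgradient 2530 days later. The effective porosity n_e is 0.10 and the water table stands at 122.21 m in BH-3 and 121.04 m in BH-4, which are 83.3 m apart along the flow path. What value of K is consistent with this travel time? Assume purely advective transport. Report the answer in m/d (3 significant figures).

Hydraulic gradient i = (122.21 − 121.04) / 83.3 = 1.17 / 83.3 = 0.01405
v = L / t = 142 / 2530 = 0.05613 m/d
K = v · n / i = 0.05613 × 0.10 / 0.01405 = 0.400 m/d

0.400 m/d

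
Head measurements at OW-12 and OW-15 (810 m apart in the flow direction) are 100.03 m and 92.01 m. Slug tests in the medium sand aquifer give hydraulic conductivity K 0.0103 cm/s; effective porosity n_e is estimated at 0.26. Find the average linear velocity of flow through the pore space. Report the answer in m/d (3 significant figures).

0.339 m/d

Hydraulic gradient i = (100.03 − 92.01) / 810 = 8.02 / 810 = 0.009901
K = 0.0103 cm/s × 864 = 8.899 m/d
Specific discharge q = 8.899 × 0.009901 = 0.08811 m/d
Seepage velocity v = q / n = 0.08811 / 0.26 = 0.3389 m/d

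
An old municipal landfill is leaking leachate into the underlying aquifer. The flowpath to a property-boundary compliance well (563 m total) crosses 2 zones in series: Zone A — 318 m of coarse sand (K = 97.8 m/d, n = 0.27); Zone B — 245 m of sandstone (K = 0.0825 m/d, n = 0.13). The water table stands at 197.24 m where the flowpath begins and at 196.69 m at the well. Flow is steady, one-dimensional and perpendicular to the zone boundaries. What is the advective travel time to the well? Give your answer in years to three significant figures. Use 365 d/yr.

1740 years

Total head drop ΔH = 197.24 − 196.69 = 0.55 m
Continuity: the same q passes through each zone, so ΔH = q·Σ(L_j/K_j) — the zones act as resistances in series.
Σ(L/K) = 318/97.8 + 245/0.0825 = 3.252 + 2970 = 2973 d
q = ΔH / Σ(L/K) = 0.55 / 2973 = 1.850e-4 m/d (same in every zone)
Zone A: v = q/n = 1.850e-4/0.27 = 6.852e-4 m/d → t_A = 318/6.852e-4 = 464100 d
Zone B: v = q/n = 1.850e-4/0.13 = 0.001423 m/d → t_B = 245/0.001423 = 172200 d
Total t = 464100 + 172200 = 636300 d
   = 636300 / 365 = 1740 yr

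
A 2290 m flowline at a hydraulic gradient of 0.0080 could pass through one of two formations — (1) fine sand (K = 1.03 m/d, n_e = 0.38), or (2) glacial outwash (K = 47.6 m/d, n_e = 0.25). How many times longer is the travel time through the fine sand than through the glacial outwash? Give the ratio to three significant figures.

Unit 1 (fine sand): v = 1.03×0.0080/0.38 = 0.02168 m/d, t = 2290/0.02168 = 105600 d
Unit 2 (glacial outwash): v = 47.6×0.0080/0.25 = 1.523 m/d, t = 2290/1.523 = 1503 d
t(fine sand) / t(glacial outwash) = 105600/1503 = 70.2

70.2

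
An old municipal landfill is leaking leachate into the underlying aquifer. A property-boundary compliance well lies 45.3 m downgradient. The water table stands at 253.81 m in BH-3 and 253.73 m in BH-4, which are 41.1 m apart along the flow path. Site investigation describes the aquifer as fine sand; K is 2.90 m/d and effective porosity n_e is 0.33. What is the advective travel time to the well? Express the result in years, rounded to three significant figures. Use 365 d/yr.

7.26 years

Hydraulic gradient i = (253.81 − 253.73) / 41.1 = 0.08 / 41.1 = 0.001946
q = Ki = 2.90 × 0.001946 = 0.005645 m/d
Average linear velocity = 0.005645 / 0.33 = 0.01711 m/d
t = L / v = 45.3 / 0.01711 = 2648 d
   = 2648 / 365 = 7.26 yr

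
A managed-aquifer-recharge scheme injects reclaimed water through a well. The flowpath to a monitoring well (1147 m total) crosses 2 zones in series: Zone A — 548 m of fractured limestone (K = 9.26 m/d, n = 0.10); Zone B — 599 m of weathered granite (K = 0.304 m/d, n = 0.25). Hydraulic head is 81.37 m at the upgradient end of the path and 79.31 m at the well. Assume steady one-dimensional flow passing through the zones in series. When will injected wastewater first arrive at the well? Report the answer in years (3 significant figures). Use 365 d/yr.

552 years

Total head drop ΔH = 81.37 − 79.31 = 2.06 m
Steady 1-D flow in series ⇒ the Darcy flux q is identical in every zone and the zone head losses add (resistances L/K in series).
Σ(L/K) = 548/9.26 + 599/0.304 = 59.18 + 1970 = 2030 d
q = ΔH / Σ(L/K) = 2.06 / 2030 = 0.001015 m/d (same in every zone)
Zone A: v = q/n = 0.001015/0.10 = 0.01015 m/d → t_A = 548/0.01015 = 53990 d
Zone B: v = q/n = 0.001015/0.25 = 0.004060 m/d → t_B = 599/0.004060 = 147500 d
Total t = 53990 + 147500 = 201500 d
   = 201500 / 365 = 552 yr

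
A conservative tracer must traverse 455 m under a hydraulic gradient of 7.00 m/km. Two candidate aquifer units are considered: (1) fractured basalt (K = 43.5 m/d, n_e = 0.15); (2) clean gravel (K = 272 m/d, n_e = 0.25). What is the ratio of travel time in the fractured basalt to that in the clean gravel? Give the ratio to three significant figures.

3.75

Unit 1 (fractured basalt): v = 43.5×0.0070/0.15 = 2.030 m/d, t = 455/2.030 = 224.1 d
Unit 2 (clean gravel): v = 272×0.0070/0.25 = 7.616 m/d, t = 455/7.616 = 59.74 d
t(fractured basalt) / t(clean gravel) = 224.1/59.74 = 3.75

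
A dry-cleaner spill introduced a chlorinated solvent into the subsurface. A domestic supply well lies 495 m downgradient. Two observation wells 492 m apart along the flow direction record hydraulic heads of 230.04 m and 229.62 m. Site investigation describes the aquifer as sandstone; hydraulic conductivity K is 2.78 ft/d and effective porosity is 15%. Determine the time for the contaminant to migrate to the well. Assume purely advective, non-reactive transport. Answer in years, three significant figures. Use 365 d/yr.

281 years

Hydraulic gradient i = (230.04 − 229.62) / 492 = 0.42 / 492 = 8.537e-4
K = 2.78 ft/d × 0.3048 = 0.8473 m/d
Specific discharge q = 0.8473 × 8.537e-4 = 7.233e-4 m/d
Average linear velocity = 7.233e-4 / 0.15 = 0.004822 m/d
t = L / v = 495 / 0.004822 = 102600 d
   = 102600 / 365 = 281 yr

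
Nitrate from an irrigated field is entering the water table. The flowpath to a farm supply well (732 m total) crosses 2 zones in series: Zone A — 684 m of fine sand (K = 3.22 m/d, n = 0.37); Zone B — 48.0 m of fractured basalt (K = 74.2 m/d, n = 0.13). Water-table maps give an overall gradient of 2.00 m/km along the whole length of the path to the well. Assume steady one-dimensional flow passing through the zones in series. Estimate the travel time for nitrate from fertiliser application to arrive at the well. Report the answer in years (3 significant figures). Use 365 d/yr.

103 years

For zones in series the flux q is common to all zones; the equivalent conductivity is the harmonic (thickness-weighted) mean, K_eq = L_total / Σ(L_j/K_j).
Σ(L/K) = 684/3.22 + 48.0/74.2 = 212.4 + 0.6469 = 213.1 d
K_eq = L_total / Σ(L/K) = 732 / 213.1 = 3.436 m/d
q = K_eq · i = 3.436 × 0.0020 = 0.006871 m/d (same in every zone)
Zone A: v = q/n = 0.006871/0.37 = 0.01857 m/d → t_A = 684/0.01857 = 36830 d
Zone B: v = q/n = 0.006871/0.13 = 0.05285 m/d → t_B = 48.0/0.05285 = 908.2 d
Total t = 36830 + 908.2 = 37740 d
   = 37740 / 365 = 103 yr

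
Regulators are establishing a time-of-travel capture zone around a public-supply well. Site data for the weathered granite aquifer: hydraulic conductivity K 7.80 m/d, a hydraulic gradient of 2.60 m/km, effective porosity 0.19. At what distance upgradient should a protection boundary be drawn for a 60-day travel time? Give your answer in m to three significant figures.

q = Ki = 7.80 × 0.0026 = 0.02028 m/d
v = Ki/n = 7.80·0.0026/0.19 = 0.1067 m/d
L = v × T = 0.1067 × 60 = 6.404 m

6.40 m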